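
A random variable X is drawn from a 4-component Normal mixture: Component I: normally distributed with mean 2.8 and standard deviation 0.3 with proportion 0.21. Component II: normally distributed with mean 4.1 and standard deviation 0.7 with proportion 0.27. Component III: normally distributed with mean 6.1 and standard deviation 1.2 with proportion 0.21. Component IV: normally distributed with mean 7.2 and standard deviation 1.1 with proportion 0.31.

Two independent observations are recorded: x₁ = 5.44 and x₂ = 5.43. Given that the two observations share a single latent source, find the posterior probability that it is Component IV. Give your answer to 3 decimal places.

0.138

By Bayes' theorem, P(k | x) = π_k f_k(x) / Σ_j π_j f_j(x).
Since both observations come from the same component, the likelihood for component k is f_k(x₁)·f_k(x₂).
  f_I = [(1/(0.3·√(2π)))·exp(−(5.44−2.8)²/(2·0.3²)) = 1.329808·exp(-38.72000) = 2.03192e-17] × [2.72307e-17] = 5.53305e-34
  f_II = [(1/(0.7·√(2π)))·exp(−(5.44−4.1)²/(2·0.7²)) = 0.569918·exp(-1.83224) = 0.0912175] × [0.0937369] = 0.00855044
  f_III = [(1/(1.2·√(2π)))·exp(−(5.44−6.1)²/(2·1.2²)) = 0.332452·exp(-0.15125) = 0.285787] × [0.28447] = 0.0812976
  f_IV = [(1/(1.1·√(2π)))·exp(−(5.44−7.2)²/(2·1.1²)) = 0.362675·exp(-1.28000) = 0.100837] × [0.0993769] = 0.0100209
Weight by the priors:
  π_I·f_I = 0.21 × 5.53305e-34 = 1.16194e-34
  π_II·f_II = 0.27 × 0.00855044 = 0.00230862
  π_III·f_III = 0.21 × 0.0812976 = 0.0170725
  π_IV·f_IV = 0.31 × 0.0100209 = 0.00310647
Sum: 1.16194e-34 + 0.00230862 + 0.0170725 + 0.00310647 = 0.0224876
P(Component IV | x) = 0.00310647 / 0.0224876 ≈ 0.138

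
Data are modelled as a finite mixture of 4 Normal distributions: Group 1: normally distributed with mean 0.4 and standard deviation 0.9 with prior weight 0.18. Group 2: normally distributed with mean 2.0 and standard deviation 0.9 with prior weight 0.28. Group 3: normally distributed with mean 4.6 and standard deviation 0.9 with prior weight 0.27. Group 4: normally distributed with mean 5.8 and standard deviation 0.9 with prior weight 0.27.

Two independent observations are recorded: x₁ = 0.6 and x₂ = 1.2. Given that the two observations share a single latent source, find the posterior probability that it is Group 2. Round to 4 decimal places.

Apply Bayes' rule: the posterior for each component is proportional to its prior times its likelihood at x.
Since both observations come from the same component, the likelihood for component k is f_k(x₁)·f_k(x₂).
  p_1 = [0.432458] × [0.298603] = 0.129133
  p_2 = [0.132198] × [0.298603] = 0.0394747
  p_3 = [2.27688e-05] × [0.000352881] = 8.03466e-09
  p_4 = [2.49864e-08] × [9.41957e-07] = 2.35361e-14
Unnormalised posteriors:
  w_1·p_1 = 0.18 × 0.129133 = 0.023244
  w_2·p_2 = 0.28 × 0.0394747 = 0.0110529
  w_3·p_3 = 0.27 × 8.03466e-09 = 2.16936e-09
  w_4·p_4 = 0.27 × 2.35361e-14 = 6.35474e-15
Evidence: 0.023244 + 0.0110529 + 2.16936e-09 + 6.35474e-15 = 0.0342969
P(Group 2 | x₁, x₂) ≈ 0.3223

0.3223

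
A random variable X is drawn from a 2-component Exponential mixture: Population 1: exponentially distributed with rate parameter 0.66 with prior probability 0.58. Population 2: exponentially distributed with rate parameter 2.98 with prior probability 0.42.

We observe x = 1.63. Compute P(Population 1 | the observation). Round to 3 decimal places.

By Bayes' theorem, P(k | x) = π_k f_k(x) / Σ_j π_j f_j(x).
Component likelihoods at x = 1.63:
  f_1 = 0.66·e^(−0.66·1.63) = 0.66·e^(−1.0758) = 0.225076
  f_2 = 2.98·e^(−2.98·1.63) = 2.98·e^(−4.8574) = 0.0231566
Unnormalised posteriors:
  π_1·f_1 = 0.58 × 0.225076 = 0.130544
  π_2·f_2 = 0.42 × 0.0231566 = 0.00972576
Evidence: 0.130544 + 0.00972576 = 0.14027
So the posterior for Population 1 is 0.130544 / 0.14027 ≈ 0.931.

0.931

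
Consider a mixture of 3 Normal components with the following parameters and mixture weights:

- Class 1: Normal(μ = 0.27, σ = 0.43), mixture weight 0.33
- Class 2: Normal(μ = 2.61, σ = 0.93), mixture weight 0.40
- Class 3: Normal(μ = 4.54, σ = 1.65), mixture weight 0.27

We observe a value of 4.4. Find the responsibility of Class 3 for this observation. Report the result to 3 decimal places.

Apply Bayes' rule: the posterior for each component is proportional to its prior times its likelihood at x.
Component likelihoods at x = 4.4:
  p_1 = (1/(0.43·√(2π)))·exp(−(4.4−0.27)²/(2·0.43²)) = 0.927773·exp(-46.12466) = 8.62493e-21
  p_2 = (1/(0.93·√(2π)))·exp(−(4.4−2.61)²/(2·0.93²)) = 0.428970·exp(-1.85230) = 0.0672954
  p_3 = (1/(1.65·√(2π)))·exp(−(4.4−4.54)²/(2·1.65²)) = 0.241783·exp(-0.00360) = 0.240914
Prior × likelihood for each component:
  π_1·p_1 = 0.33 × 8.62493e-21 = 2.84623e-21
  π_2·p_2 = 0.40 × 0.0672954 = 0.0269182
  π_3·p_3 = 0.27 × 0.240914 = 0.0650469
Marginal: 2.84623e-21 + 0.0269182 + 0.0650469 = 0.0919651
P(Class 3 | 4.4) = 0.0650469 / 0.0919651 ≈ 0.707

0.707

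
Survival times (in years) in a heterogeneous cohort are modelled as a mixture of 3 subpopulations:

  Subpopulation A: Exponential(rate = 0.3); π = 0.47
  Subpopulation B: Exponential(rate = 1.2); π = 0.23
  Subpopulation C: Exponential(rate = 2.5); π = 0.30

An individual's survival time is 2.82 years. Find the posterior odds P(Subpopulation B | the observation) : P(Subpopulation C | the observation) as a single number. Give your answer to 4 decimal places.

14.3870

Only the two components matter; the odds are (w_i f_i(x)) / (w_j f_j(x)).
Exponential densities:
  f_A = 0.3·e^(−0.3·2.82) = 0.3·e^(−0.8460) = 0.128738
  f_B = 1.2·e^(−1.2·2.82) = 1.2·e^(−3.3840) = 0.0406938
  f_C = 2.5·e^(−2.5·2.82) = 2.5·e^(−7.0500) = 0.00216852
0.00935958 / 0.000650557 ≈ 14.3870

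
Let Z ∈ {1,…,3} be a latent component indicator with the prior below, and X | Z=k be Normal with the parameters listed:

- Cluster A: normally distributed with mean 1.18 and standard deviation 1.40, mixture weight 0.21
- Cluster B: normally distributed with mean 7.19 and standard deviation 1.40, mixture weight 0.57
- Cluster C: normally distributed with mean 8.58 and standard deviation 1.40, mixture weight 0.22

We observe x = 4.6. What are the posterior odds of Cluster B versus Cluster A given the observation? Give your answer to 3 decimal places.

9.690

Since P(k|x) ∝ w_k f_k(x), the posterior odds are w_i f_i(x) / (w_j f_j(x)).
Normal densities:
  L_A = (1/(1.40·√(2π)))·exp(−(4.6−1.18)²/(2·1.40²)) = 0.284959·exp(-2.98378) = 0.0144193
  L_B = (1/(1.40·√(2π)))·exp(−(4.6−7.19)²/(2·1.40²)) = 0.284959·exp(-1.71125) = 0.0514749
  L_C = (1/(1.40·√(2π)))·exp(−(4.6−8.58)²/(2·1.40²)) = 0.284959·exp(-4.04092) = 0.00500995
0.0293407 / 0.00302806 ≈ 9.690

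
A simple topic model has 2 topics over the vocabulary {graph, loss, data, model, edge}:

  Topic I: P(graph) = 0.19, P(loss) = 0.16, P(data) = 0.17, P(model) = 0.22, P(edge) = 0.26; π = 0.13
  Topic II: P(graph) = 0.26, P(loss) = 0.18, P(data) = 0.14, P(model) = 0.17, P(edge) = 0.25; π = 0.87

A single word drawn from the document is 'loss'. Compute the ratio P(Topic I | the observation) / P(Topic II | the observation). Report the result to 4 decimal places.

Posterior odds = (P(Z=i) f_i(x)) / (P(Z=j) f_j(x)); the normalising sum cancels.
Component likelihoods at x = 'loss':
  L_I = P(loss | comp) = 0.16
  L_II = P(loss | comp) = 0.18
Odds = (0.13/0.87) × (0.16/0.18) = 0.149425 × 0.888889 ≈ 0.1328

0.1328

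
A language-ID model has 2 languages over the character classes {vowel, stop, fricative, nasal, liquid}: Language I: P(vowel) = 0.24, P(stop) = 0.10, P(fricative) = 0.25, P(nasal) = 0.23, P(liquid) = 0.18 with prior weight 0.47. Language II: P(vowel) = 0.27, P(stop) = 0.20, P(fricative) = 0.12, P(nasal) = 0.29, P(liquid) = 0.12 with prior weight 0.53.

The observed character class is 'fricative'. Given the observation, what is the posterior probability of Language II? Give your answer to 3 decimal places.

By Bayes' theorem, P(k | x) = w_k f_k(x) / Σ_j w_j f_j(x).
Component likelihoods at x = 'fricative':
  L_I = P(fricative | comp) = 0.25
  L_II = P(fricative | comp) = 0.12
Unnormalised posteriors:
  w_I·L_I = 0.47 × 0.25 = 0.1175
  w_II·L_II = 0.53 × 0.12 = 0.0636
Evidence: 0.1175 + 0.0636 = 0.1811
Responsibility of Language II: 0.0636 / 0.1811 ≈ 0.351

0.351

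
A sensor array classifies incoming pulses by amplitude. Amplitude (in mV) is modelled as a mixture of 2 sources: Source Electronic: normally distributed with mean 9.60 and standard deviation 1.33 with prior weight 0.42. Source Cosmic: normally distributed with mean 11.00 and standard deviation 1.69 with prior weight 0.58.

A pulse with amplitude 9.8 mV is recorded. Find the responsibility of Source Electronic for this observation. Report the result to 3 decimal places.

0.539

Posterior ∝ prior × likelihood, so P(k | x) ∝ π_k f_k(x); normalise over all components.
Normal densities:
  L_Electronic = (1/(1.33·√(2π)))·exp(−(9.8−9.60)²/(2·1.33²)) = 0.299957·exp(-0.01131) = 0.296584
  L_Cosmic = (1/(1.69·√(2π)))·exp(−(9.8−11.00)²/(2·1.69²)) = 0.236061·exp(-0.25209) = 0.18346
Multiply by the mixture weights:
  π_Electronic·L_Electronic = 0.42 × 0.296584 = 0.124565
  π_Cosmic·L_Cosmic = 0.58 × 0.18346 = 0.106407
Normaliser: 0.124565 + 0.106407 = 0.230972
P(Source Electronic | the observation) = 0.124565 / 0.230972 ≈ 0.539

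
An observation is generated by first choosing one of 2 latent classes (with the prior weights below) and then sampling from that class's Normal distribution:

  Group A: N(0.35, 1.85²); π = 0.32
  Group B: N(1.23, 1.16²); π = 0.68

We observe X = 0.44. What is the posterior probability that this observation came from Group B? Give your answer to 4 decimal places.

0.7291

The responsibility of component k is π_k f_k(x) divided by Σ_j π_j f_j(x).
Evaluate each component's likelihood at the observed value:
  f_A = (1/(1.85·√(2π)))·exp(−(0.44−0.35)²/(2·1.85²)) = 0.215644·exp(-0.00118) = 0.215389
  f_B = (1/(1.16·√(2π)))·exp(−(0.44−1.23)²/(2·1.16²)) = 0.343916·exp(-0.23190) = 0.272733
Prior × likelihood for each component:
  π_A·f_A = 0.32 × 0.215389 = 0.0689246
  π_B·f_B = 0.68 × 0.272733 = 0.185458
Sum: 0.0689246 + 0.185458 = 0.254383
P(Group B | x) = 0.185458 / 0.254383 ≈ 0.7291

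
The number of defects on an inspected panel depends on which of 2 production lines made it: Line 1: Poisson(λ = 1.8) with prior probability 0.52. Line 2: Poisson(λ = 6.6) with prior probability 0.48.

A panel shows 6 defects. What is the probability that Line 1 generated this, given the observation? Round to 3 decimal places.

0.051

Apply Bayes' rule: the posterior for each component is proportional to its prior times its likelihood at x.
Evaluate each component's likelihood at the observed value:
  L_1 = 0.00780859
  L_2 = 0.156166
Prior × likelihood for each component:
  π_1·L_1 = 0.52 × 0.00780859 = 0.00406047
  π_2·L_2 = 0.48 × 0.156166 = 0.0749599
Normaliser: 0.00406047 + 0.0749599 = 0.0790203
P(Line 1 | 6 defects) = 0.00406047 / 0.0790203 ≈ 0.051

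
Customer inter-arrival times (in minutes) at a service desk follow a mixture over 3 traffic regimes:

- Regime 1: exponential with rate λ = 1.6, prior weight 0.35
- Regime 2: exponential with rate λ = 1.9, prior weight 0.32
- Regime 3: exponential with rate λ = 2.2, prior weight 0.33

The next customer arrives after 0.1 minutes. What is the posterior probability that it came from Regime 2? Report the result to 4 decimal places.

P(component k | x) = w_k·f_k(x) / marginal(x), where marginal(x) = Σ_j w_j·f_j(x).
Exponential densities:
  p_1 = 1.36343
  p_2 = 1.57122
  p_3 = 1.76554
Multiply by the mixture weights:
  w_1·p_1 = 0.35 × 1.36343 = 0.477201
  w_2·p_2 = 0.32 × 1.57122 = 0.502791
  w_3·p_3 = 0.33 × 1.76554 = 0.582629
Denominator: 0.477201 + 0.502791 + 0.582629 = 1.56262
So the posterior for Regime 2 is 0.502791 / 1.56262 ≈ 0.3218.

0.3218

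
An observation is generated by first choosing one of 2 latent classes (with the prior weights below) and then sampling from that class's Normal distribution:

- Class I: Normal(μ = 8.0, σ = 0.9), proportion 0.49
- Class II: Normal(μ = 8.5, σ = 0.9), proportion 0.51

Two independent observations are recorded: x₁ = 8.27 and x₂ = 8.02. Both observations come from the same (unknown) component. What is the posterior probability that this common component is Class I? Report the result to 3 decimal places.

Apply Bayes' rule: the posterior for each component is proportional to its prior times its likelihood at x.
Since both observations come from the same component, the likelihood for component k is f_k(x₁)·f_k(x₂).
  L_I = [(1/(0.9·√(2π)))·exp(−(8.27−8.0)²/(2·0.9²)) = 0.443269·exp(-0.04500) = 0.423764] × [0.44316] = 0.187795
  L_II = [(1/(0.9·√(2π)))·exp(−(8.27−8.5)²/(2·0.9²)) = 0.443269·exp(-0.03265) = 0.429028] × [0.384504] = 0.164963
Weight by the priors:
  P(Z=I)·L_I = 0.49 × 0.187795 = 0.0920197
  P(Z=II)·L_II = 0.51 × 0.164963 = 0.0841313
Marginal: 0.0920197 + 0.0841313 = 0.176151
Responsibility of Class I: 0.0920197 / 0.176151 ≈ 0.522

0.522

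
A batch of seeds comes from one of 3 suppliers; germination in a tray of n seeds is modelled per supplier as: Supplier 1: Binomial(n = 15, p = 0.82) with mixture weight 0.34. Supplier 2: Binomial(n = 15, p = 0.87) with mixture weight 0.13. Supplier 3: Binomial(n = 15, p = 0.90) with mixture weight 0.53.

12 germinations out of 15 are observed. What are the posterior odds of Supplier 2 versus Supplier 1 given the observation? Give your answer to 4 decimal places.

0.2931

The posterior odds equal the prior odds times the likelihood ratio: (P(Z=i)/P(Z=j))·(f_i(x)/f_j(x)).
Component likelihoods at x = 12 germinations out of 15:
  p_1 = C(15,12)·0.82^12·0.18^3 = 455·0.0924201·0.005832 = 0.245242
  p_2 = C(15,12)·0.87^12·0.13^3 = 455·0.188032·0.002197 = 0.187963
  p_3 = C(15,12)·0.90^12·0.10^3 = 455·0.28243·0.001 = 0.128505
0.0244352 / 0.0833823 ≈ 0.2931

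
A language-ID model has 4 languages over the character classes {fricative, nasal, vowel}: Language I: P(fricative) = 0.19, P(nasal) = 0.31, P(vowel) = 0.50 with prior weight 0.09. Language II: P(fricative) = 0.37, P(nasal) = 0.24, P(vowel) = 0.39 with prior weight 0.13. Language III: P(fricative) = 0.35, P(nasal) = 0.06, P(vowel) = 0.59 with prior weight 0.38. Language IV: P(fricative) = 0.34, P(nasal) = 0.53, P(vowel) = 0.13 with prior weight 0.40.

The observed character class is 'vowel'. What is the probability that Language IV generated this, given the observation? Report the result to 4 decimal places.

Posterior ∝ prior × likelihood, so P(k | x) ∝ P(Z=k) f_k(x); normalise over all components.
Evaluate each component's likelihood at the observed value:
  p_I = P(vowel | comp) = 0.50
  p_II = P(vowel | comp) = 0.39
  p_III = P(vowel | comp) = 0.59
  p_IV = P(vowel | comp) = 0.13
Unnormalised posteriors:
  P(Z=I)·p_I = 0.09 × 0.5 = 0.045
  P(Z=II)·p_II = 0.13 × 0.39 = 0.0507
  P(Z=III)·p_III = 0.38 × 0.59 = 0.2242
  P(Z=IV)·p_IV = 0.40 × 0.13 = 0.052
Denominator: 0.045 + 0.0507 + 0.2242 + 0.052 = 0.3719
Responsibility of Language IV: 0.052 / 0.3719 ≈ 0.1398

0.1398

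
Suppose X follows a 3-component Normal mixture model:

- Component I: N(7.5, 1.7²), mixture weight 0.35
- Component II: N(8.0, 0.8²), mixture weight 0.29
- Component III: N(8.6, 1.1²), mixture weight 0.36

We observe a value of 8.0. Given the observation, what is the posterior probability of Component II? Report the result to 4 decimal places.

0.4307

Posterior ∝ prior × likelihood, so P(k | x) ∝ π_k f_k(x); normalise over all components.
Normal densities:
  f_I = (1/(1.7·√(2π)))·exp(−(8.0−7.5)²/(2·1.7²)) = 0.234672·exp(-0.04325) = 0.224738
  f_II = (1/(0.8·√(2π)))·exp(−(8.0−8.0)²/(2·0.8²)) = 0.498678·exp(-0.00000) = 0.498678
  f_III = (1/(1.1·√(2π)))·exp(−(8.0−8.6)²/(2·1.1²)) = 0.362675·exp(-0.14876) = 0.312544
Weight by the priors:
  π_I·f_I = 0.35 × 0.224738 = 0.0786583
  π_II·f_II = 0.29 × 0.498678 = 0.144617
  π_III·f_III = 0.36 × 0.312544 = 0.112516
Normaliser: 0.0786583 + 0.144617 + 0.112516 = 0.335791
Responsibility of Component II: 0.144617 / 0.335791 ≈ 0.4307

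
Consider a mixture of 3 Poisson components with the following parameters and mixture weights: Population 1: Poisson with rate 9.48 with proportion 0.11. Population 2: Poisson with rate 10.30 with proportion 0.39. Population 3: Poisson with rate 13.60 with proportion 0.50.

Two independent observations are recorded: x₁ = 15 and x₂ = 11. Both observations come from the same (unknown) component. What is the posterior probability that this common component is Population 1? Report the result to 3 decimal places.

0.047

By Bayes' theorem, P(k | x) = π_k f_k(x) / Σ_j π_j f_j(x).
Since both observations come from the same component, the likelihood for component k is f_k(x₁)·f_k(x₂).
  p_1 = [0.0262128] × [0.106322] = 0.00278701
  p_2 = [0.0400706] × [0.116633] = 0.00467354
  p_3 = [0.0955386] × [0.0914887] = 0.0087407
Prior × likelihood for each component:
  π_1·p_1 = 0.11 × 0.00278701 = 0.000306571
  π_2·p_2 = 0.39 × 0.00467354 = 0.00182268
  π_3·p_3 = 0.50 × 0.0087407 = 0.00437035
Normaliser: 0.000306571 + 0.00182268 + 0.00437035 = 0.0064996
P(Population 1 | x) ≈ 0.047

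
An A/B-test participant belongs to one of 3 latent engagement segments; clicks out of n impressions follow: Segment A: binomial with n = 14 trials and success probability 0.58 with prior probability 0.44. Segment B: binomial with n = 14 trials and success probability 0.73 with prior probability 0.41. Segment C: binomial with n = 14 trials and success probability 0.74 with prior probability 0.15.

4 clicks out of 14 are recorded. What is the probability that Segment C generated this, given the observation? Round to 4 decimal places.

P(component k | x) = π_k·f_k(x) / marginal(x), where marginal(x) = Σ_j π_j·f_j(x).
Component likelihoods at x = 4 clicks out of 14:
  p_A = C(14,4)·0.58^4·0.42^10 = 1001·0.113165·0.000170802 = 0.0193481
  p_B = C(14,4)·0.73^4·0.27^10 = 1001·0.283982·2.05891e-06 = 0.000585279
  p_C = C(14,4)·0.74^4·0.26^10 = 1001·0.299866·1.41167e-06 = 0.000423735
Prior × likelihood for each component:
  π_A·p_A = 0.44 × 0.0193481 = 0.00851318
  π_B·p_B = 0.41 × 0.000585279 = 0.000239965
  π_C·p_C = 0.15 × 0.000423735 = 6.35603e-05
Sum: 0.00851318 + 0.000239965 + 6.35603e-05 = 0.0088167
Responsibility of Segment C: 6.35603e-05 / 0.0088167 ≈ 0.0072

0.0072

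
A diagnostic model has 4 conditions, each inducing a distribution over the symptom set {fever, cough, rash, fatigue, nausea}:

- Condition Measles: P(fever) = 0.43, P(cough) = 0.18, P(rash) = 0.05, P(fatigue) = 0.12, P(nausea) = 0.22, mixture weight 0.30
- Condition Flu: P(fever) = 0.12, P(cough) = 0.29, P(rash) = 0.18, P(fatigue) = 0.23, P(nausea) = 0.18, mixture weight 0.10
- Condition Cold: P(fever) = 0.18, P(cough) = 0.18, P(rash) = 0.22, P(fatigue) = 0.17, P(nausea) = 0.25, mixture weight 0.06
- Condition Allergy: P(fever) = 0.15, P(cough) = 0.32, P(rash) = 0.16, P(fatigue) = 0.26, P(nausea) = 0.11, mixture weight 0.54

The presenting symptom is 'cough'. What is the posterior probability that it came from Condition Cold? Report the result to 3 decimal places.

P(component k | x) = w_k·f_k(x) / marginal(x), where marginal(x) = Σ_j w_j·f_j(x).
Component likelihoods at x = 'cough':
  f_Measles = P(cough | comp) = 0.18
  f_Flu = P(cough | comp) = 0.29
  f_Cold = P(cough | comp) = 0.18
  f_Allergy = P(cough | comp) = 0.32
Weight by the priors:
  w_Measles·f_Measles = 0.30 × 0.18 = 0.054
  w_Flu·f_Flu = 0.10 × 0.29 = 0.029
  w_Cold·f_Cold = 0.06 × 0.18 = 0.0108
  w_Allergy·f_Allergy = 0.54 × 0.32 = 0.1728
Normaliser: 0.054 + 0.029 + 0.0108 + 0.1728 = 0.2666
So the posterior for Condition Cold is 0.0108 / 0.2666 ≈ 0.041.

0.041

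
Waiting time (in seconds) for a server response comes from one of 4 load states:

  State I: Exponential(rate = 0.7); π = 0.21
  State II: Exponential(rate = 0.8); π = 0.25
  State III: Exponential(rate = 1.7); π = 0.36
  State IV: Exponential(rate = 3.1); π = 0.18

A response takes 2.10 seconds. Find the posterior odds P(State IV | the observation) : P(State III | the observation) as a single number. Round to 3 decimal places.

0.048

The posterior odds equal the prior odds times the likelihood ratio: (P(Z=i)/P(Z=j))·(f_i(x)/f_j(x)).
Component likelihoods at x = 2.10 seconds:
  p_I = 0.7·e^(−0.7·2.10) = 0.7·e^(−1.4700) = 0.160948
  p_II = 0.8·e^(−0.8·2.10) = 0.8·e^(−1.6800) = 0.149099
  p_III = 1.7·e^(−1.7·2.10) = 1.7·e^(−3.5700) = 0.047865
  p_IV = 3.1·e^(−3.1·2.10) = 3.1·e^(−6.5100) = 0.00461429
Odds = (0.18/0.36) × (0.00461429/0.047865) = 0.5 × 0.0964022 ≈ 0.048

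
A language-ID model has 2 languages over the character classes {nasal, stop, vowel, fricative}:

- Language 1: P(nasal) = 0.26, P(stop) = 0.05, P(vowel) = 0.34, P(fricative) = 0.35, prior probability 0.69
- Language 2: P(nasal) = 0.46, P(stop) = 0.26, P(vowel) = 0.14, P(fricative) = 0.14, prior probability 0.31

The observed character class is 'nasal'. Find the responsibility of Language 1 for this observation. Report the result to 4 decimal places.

The responsibility of component k is π_k f_k(x) divided by Σ_j π_j f_j(x).
Evaluate each component's likelihood at the observed value:
  L_1 = 0.26
  L_2 = 0.46
Unnormalised posteriors:
  π_1·L_1 = 0.69 × 0.26 = 0.1794
  π_2·L_2 = 0.31 × 0.46 = 0.1426
Sum: 0.1794 + 0.1426 = 0.322
So the posterior for Language 1 is 0.1794 / 0.322 ≈ 0.5571.

0.5571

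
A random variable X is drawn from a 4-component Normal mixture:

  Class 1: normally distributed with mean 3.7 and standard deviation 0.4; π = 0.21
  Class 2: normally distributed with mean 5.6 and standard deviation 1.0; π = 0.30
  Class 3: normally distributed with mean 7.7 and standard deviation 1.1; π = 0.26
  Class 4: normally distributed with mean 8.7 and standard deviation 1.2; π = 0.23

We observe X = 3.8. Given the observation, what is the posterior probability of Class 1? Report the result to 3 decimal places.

0.895

By Bayes' theorem, P(k | x) = π_k f_k(x) / Σ_j π_j f_j(x).
Component likelihoods at x = 3.8:
  L_1 = (1/(0.4·√(2π)))·exp(−(3.8−3.7)²/(2·0.4²)) = 0.997356·exp(-0.03125) = 0.96667
  L_2 = (1/(1.0·√(2π)))·exp(−(3.8−5.6)²/(2·1.0²)) = 0.398942·exp(-1.62000) = 0.0789502
  L_3 = (1/(1.1·√(2π)))·exp(−(3.8−7.7)²/(2·1.1²)) = 0.362675·exp(-6.28512) = 0.000675963
  L_4 = (1/(1.2·√(2π)))·exp(−(3.8−8.7)²/(2·1.2²)) = 0.332452·exp(-8.33681) = 7.96343e-05
Unnormalised posteriors:
  π_1·L_1 = 0.21 × 0.96667 = 0.203001
  π_2·L_2 = 0.30 × 0.0789502 = 0.023685
  π_3·L_3 = 0.26 × 0.000675963 = 0.00017575
  π_4·L_4 = 0.23 × 7.96343e-05 = 1.83159e-05
Marginal: 0.203001 + 0.023685 + 0.00017575 + 1.83159e-05 = 0.22688
P(Class 1 | 3.8) = 0.203001 / 0.22688 ≈ 0.895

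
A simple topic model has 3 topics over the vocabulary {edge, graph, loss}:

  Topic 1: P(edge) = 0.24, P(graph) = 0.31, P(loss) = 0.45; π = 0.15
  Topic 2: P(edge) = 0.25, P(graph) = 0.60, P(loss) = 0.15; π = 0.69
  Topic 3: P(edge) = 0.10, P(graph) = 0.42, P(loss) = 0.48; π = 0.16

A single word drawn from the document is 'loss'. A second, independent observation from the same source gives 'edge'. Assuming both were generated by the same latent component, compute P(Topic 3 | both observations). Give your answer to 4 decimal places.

The responsibility of component k is w_k f_k(x) divided by Σ_j w_j f_j(x).
Since both observations come from the same component, the likelihood for component k is f_k(x₁)·f_k(x₂).
  p_1 = [0.45] × [0.24] = 0.108
  p_2 = [0.15] × [0.25] = 0.0375
  p_3 = [0.48] × [0.1] = 0.048
Multiply by the mixture weights:
  w_1·p_1 = 0.15 × 0.108 = 0.0162
  w_2·p_2 = 0.69 × 0.0375 = 0.025875
  w_3·p_3 = 0.16 × 0.048 = 0.00768
Sum: 0.0162 + 0.025875 + 0.00768 = 0.049755
So the posterior for Topic 3 is 0.00768 / 0.049755 ≈ 0.1544.

0.1544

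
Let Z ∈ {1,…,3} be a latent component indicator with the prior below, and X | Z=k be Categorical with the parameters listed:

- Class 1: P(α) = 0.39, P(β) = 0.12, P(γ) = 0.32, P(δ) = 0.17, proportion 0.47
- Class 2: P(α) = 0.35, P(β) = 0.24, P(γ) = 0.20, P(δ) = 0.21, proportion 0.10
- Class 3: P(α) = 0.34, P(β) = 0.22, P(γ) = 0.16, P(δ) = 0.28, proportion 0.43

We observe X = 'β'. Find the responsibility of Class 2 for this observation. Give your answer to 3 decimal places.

0.137

Posterior ∝ prior × likelihood, so P(k | x) ∝ π_k f_k(x); normalise over all components.
Evaluate each component's likelihood at the observed value:
  f_1 = P(β | comp) = 0.12
  f_2 = P(β | comp) = 0.24
  f_3 = P(β | comp) = 0.22
Multiply by the mixture weights:
  π_1·f_1 = 0.47 × 0.12 = 0.0564
  π_2·f_2 = 0.10 × 0.24 = 0.024
  π_3·f_3 = 0.43 × 0.22 = 0.0946
Denominator: 0.0564 + 0.024 + 0.0946 = 0.175
P(Class 2 | 'β') = 0.024 / 0.175 ≈ 0.137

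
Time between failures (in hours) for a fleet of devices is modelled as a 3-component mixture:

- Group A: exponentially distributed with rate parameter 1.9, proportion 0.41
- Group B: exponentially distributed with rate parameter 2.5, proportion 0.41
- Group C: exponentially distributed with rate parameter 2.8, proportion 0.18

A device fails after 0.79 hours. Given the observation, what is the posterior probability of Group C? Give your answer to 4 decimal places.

0.1487

P(component k | x) = π_k·f_k(x) / marginal(x), where marginal(x) = Σ_j π_j·f_j(x).
Component likelihoods at x = 0.79 hours:
  L_A = 1.9·e^(−1.9·0.79) = 1.9·e^(−1.5010) = 0.423524
  L_B = 2.5·e^(−2.5·0.79) = 2.5·e^(−1.9750) = 0.346903
  L_C = 2.8·e^(−2.8·0.79) = 2.8·e^(−2.2120) = 0.306548
Unnormalised posteriors:
  π_A·L_A = 0.41 × 0.423524 = 0.173645
  π_B·L_B = 0.41 × 0.346903 = 0.14223
  π_C·L_C = 0.18 × 0.306548 = 0.0551787
Sum: 0.173645 + 0.14223 + 0.0551787 = 0.371054
Responsibility of Group C: 0.0551787 / 0.371054 ≈ 0.1487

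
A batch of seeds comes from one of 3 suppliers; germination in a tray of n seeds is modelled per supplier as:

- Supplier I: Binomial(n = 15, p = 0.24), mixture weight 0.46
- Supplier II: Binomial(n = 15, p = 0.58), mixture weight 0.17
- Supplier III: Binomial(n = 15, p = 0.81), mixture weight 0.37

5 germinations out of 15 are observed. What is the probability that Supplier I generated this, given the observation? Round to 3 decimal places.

0.925

The responsibility of component k is P(Z=k) f_k(x) divided by Σ_j P(Z=j) f_j(x).
Evaluate each component's likelihood at the observed value:
  p_I = C(15,5)·0.24^5·0.76^10 = 3003·0.000796262·0.0642889 = 0.153726
  p_II = C(15,5)·0.58^5·0.42^10 = 3003·0.0656357·0.000170802 = 0.0336657
  p_III = C(15,5)·0.81^5·0.19^10 = 3003·0.348678·6.13107e-08 = 6.41973e-05
Multiply by the mixture weights:
  P(Z=I)·p_I = 0.46 × 0.153726 = 0.070714
  P(Z=II)·p_II = 0.17 × 0.0336657 = 0.00572318
  P(Z=III)·p_III = 0.37 × 6.41973e-05 = 2.3753e-05
Denominator: 0.070714 + 0.00572318 + 2.3753e-05 = 0.0764609
P(Supplier I | the observation) = 0.070714 / 0.0764609 ≈ 0.925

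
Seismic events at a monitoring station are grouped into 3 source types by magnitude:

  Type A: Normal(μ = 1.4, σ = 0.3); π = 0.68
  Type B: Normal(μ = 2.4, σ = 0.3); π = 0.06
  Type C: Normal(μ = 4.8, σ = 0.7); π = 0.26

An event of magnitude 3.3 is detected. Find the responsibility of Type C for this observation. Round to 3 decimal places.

0.944

P(component k | x) = w_k·f_k(x) / marginal(x), where marginal(x) = Σ_j w_j·f_j(x).
Evaluate each component's likelihood at the observed value:
  L_A = 2.59282e-09
  L_B = 0.0147728
  L_C = 0.057373
Multiply by the mixture weights:
  w_A·L_A = 0.68 × 2.59282e-09 = 1.76311e-09
  w_B·L_B = 0.06 × 0.0147728 = 0.00088637
  w_C·L_C = 0.26 × 0.057373 = 0.014917
Sum: 1.76311e-09 + 0.00088637 + 0.014917 = 0.0158033
P(Type C | data) = 0.014917 / 0.0158033 ≈ 0.944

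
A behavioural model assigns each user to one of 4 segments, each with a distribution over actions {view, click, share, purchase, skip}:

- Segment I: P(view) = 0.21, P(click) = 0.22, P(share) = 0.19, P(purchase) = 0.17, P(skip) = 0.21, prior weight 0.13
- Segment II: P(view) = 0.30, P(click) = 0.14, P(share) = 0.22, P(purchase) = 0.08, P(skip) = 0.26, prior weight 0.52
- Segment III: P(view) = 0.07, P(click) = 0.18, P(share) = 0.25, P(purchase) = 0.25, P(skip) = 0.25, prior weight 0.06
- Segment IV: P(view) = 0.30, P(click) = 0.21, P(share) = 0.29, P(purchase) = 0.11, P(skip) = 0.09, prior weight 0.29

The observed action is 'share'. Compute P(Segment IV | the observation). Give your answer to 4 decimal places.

0.3531

P(component k | x) = P(Z=k)·f_k(x) / marginal(x), where marginal(x) = Σ_j P(Z=j)·f_j(x).
Component likelihoods at x = 'share':
  p_I = 0.19
  p_II = 0.22
  p_III = 0.25
  p_IV = 0.29
Prior × likelihood for each component:
  P(Z=I)·p_I = 0.13 × 0.19 = 0.0247
  P(Z=II)·p_II = 0.52 × 0.22 = 0.1144
  P(Z=III)·p_III = 0.06 × 0.25 = 0.015
  P(Z=IV)·p_IV = 0.29 × 0.29 = 0.0841
Normaliser: 0.0247 + 0.1144 + 0.015 + 0.0841 = 0.2382
Responsibility of Segment IV: 0.0841 / 0.2382 ≈ 0.3531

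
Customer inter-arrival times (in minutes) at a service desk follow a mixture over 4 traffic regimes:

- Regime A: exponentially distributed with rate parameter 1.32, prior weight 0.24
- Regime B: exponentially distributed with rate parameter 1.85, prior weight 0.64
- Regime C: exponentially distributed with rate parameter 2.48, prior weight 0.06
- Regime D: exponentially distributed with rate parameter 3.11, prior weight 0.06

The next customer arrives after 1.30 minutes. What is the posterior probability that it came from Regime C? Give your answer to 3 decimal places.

By Bayes' theorem, P(k | x) = π_k f_k(x) / Σ_j π_j f_j(x).
Evaluate each component's likelihood at the observed value:
  p_A = 1.32·e^(−1.32·1.30) = 1.32·e^(−1.7160) = 0.237315
  p_B = 1.85·e^(−1.85·1.30) = 1.85·e^(−2.4050) = 0.166991
  p_C = 2.48·e^(−2.48·1.30) = 2.48·e^(−3.2240) = 0.098693
  p_D = 3.11·e^(−3.11·1.30) = 3.11·e^(−4.0430) = 0.0545642
Unnormalised posteriors:
  π_A·p_A = 0.24 × 0.237315 = 0.0569555
  π_B·p_B = 0.64 × 0.166991 = 0.106874
  π_C·p_C = 0.06 × 0.098693 = 0.00592158
  π_D·p_D = 0.06 × 0.0545642 = 0.00327385
Normaliser: 0.0569555 + 0.106874 + 0.00592158 + 0.00327385 = 0.173025
So the posterior for Regime C is 0.00592158 / 0.173025 ≈ 0.034.

0.034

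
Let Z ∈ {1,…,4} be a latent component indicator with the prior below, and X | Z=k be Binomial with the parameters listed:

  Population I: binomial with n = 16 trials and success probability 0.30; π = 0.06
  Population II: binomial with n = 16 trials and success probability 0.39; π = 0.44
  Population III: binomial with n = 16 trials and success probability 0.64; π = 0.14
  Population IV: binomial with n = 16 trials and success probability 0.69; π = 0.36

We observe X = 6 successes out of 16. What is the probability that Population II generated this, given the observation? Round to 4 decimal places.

0.8528

P(component k | x) = P(Z=k)·f_k(x) / marginal(x), where marginal(x) = Σ_j P(Z=j)·f_j(x).
Binomial probabilities:
  L_I = 0.164904
  L_II = 0.201006
  L_III = 0.02012
  L_IV = 0.0070833
Weight by the priors:
  P(Z=I)·L_I = 0.06 × 0.164904 = 0.00989426
  P(Z=II)·L_II = 0.44 × 0.201006 = 0.0884429
  P(Z=III)·L_III = 0.14 × 0.02012 = 0.00281681
  P(Z=IV)·L_IV = 0.36 × 0.0070833 = 0.00254999
Marginal: 0.00989426 + 0.0884429 + 0.00281681 + 0.00254999 = 0.103704
So the posterior for Population II is 0.0884429 / 0.103704 ≈ 0.8528.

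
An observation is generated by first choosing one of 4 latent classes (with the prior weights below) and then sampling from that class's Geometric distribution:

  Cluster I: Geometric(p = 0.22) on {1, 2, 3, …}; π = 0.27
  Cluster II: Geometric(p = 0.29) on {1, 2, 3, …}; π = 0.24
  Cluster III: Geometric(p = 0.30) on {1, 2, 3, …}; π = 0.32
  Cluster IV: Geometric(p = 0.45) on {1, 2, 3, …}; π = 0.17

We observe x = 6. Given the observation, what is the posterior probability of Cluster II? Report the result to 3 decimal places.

P(component k | x) = π_k·f_k(x) / marginal(x), where marginal(x) = Σ_j π_j·f_j(x).
Component likelihoods at x = 6:
  p_I = 0.22·(1−0.22)^5 = 0.22·0.288717 = 0.0635178
  p_II = 0.29·(1−0.29)^5 = 0.29·0.180423 = 0.0523227
  p_III = 0.30·(1−0.30)^5 = 0.30·0.16807 = 0.050421
  p_IV = 0.45·(1−0.45)^5 = 0.45·0.0503284 = 0.0226478
Prior × likelihood for each component:
  π_I·p_I = 0.27 × 0.0635178 = 0.0171498
  π_II·p_II = 0.24 × 0.0523227 = 0.0125574
  π_III·p_III = 0.32 × 0.050421 = 0.0161347
  π_IV·p_IV = 0.17 × 0.0226478 = 0.00385013
Denominator: 0.0171498 + 0.0125574 + 0.0161347 + 0.00385013 = 0.0496921
P(Cluster II | data) ≈ 0.253

0.253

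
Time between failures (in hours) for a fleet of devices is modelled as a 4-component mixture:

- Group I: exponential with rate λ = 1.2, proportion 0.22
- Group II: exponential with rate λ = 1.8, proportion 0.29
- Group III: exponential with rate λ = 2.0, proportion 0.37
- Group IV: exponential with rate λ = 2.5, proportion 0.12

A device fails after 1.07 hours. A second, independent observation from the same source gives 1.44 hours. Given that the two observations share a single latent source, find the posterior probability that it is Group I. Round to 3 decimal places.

Apply Bayes' rule: the posterior for each component is proportional to its prior times its likelihood at x.
Since both observations come from the same component, the likelihood for component k is f_k(x₁)·f_k(x₂).
  p_I = [0.332313] × [0.213167] = 0.0708382
  p_II = [0.262314] × [0.134766] = 0.0353511
  p_III = [0.23531] × [0.11227] = 0.0264181
  p_IV = [0.172267] × [0.0683093] = 0.0117674
Unnormalised posteriors:
  π_I·p_I = 0.22 × 0.0708382 = 0.0155844
  π_II·p_II = 0.29 × 0.0353511 = 0.0102518
  π_III·p_III = 0.37 × 0.0264181 = 0.0097747
  π_IV·p_IV = 0.12 × 0.0117674 = 0.00141209
Denominator: 0.0155844 + 0.0102518 + 0.0097747 + 0.00141209 = 0.037023
Responsibility of Group I: 0.0155844 / 0.037023 ≈ 0.421

0.421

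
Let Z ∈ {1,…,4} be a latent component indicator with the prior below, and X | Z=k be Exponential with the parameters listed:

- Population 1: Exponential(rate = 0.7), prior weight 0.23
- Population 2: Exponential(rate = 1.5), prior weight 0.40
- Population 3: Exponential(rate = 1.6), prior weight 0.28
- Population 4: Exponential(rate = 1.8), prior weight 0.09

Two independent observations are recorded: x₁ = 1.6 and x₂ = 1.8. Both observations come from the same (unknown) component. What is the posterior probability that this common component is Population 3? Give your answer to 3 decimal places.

0.158

By Bayes' theorem, P(k | x) = π_k f_k(x) / Σ_j π_j f_j(x).
Since both observations come from the same component, the likelihood for component k is f_k(x₁)·f_k(x₂).
  p_1 = [0.7·e^(−0.7·1.6) = 0.7·e^(−1.1200) = 0.228396] × [0.198558] = 0.0453498
  p_2 = [1.5·e^(−1.5·1.6) = 1.5·e^(−2.4000) = 0.136077] × [0.100808] = 0.0137177
  p_3 = [1.6·e^(−1.6·1.6) = 1.6·e^(−2.5600) = 0.123688] × [0.0898156] = 0.0111091
  p_4 = [1.8·e^(−1.8·1.6) = 1.8·e^(−2.8800) = 0.101043] × [0.070495] = 0.007123
Multiply by the mixture weights:
  π_1·p_1 = 0.23 × 0.0453498 = 0.0104305
  π_2·p_2 = 0.40 × 0.0137177 = 0.00548707
  π_3·p_3 = 0.28 × 0.0111091 = 0.00311054
  π_4·p_4 = 0.09 × 0.007123 = 0.00064107
Sum: 0.0104305 + 0.00548707 + 0.00311054 + 0.00064107 = 0.0196691
P(Population 3 | x₁,x₂) ≈ 0.158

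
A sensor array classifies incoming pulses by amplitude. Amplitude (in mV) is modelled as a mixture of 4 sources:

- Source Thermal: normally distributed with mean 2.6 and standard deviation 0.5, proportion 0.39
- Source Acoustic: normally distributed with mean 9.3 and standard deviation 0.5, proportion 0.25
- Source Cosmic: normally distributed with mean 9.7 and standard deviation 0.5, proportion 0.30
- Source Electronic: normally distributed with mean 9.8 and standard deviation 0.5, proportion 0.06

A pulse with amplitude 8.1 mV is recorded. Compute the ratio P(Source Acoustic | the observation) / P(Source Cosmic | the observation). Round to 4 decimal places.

Since P(k|x) ∝ π_k f_k(x), the posterior odds are π_i f_i(x) / (π_j f_j(x)).
Component likelihoods at x = 8.1 mV:
  p_Thermal = 4.23764e-27
  p_Acoustic = 0.0447891
  p_Cosmic = 0.00476818
  p_Electronic = 0.00246444
0.0111973 / 0.00143045 ≈ 7.8278

7.8278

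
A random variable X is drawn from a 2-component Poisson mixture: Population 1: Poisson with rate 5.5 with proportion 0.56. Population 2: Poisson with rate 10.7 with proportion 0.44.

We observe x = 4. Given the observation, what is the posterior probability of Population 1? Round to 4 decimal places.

P(component k | x) = π_k·f_k(x) / marginal(x), where marginal(x) = Σ_j π_j·f_j(x).
Component likelihoods at x = 4:
  f_1 = e^(−5.5)·5.5^4/4! = 0.155819
  f_2 = e^(−10.7)·10.7^4/4! = 0.0123133
Multiply by the mixture weights:
  π_1·f_1 = 0.56 × 0.155819 = 0.0872585
  π_2·f_2 = 0.44 × 0.0123133 = 0.00541783
Normaliser: 0.0872585 + 0.00541783 = 0.0926764
So the posterior for Population 1 is 0.0872585 / 0.0926764 ≈ 0.9415.

0.9415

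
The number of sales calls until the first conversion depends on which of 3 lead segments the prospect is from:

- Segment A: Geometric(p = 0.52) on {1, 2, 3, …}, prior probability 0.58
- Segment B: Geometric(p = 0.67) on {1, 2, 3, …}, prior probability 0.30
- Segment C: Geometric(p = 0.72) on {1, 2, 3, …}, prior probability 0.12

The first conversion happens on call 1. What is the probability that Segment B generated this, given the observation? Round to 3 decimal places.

Posterior ∝ prior × likelihood, so P(k | x) ∝ π_k f_k(x); normalise over all components.
Component likelihoods at x = 1:
  f_A = 0.52·(1−0.52)^0 = 0.52·1 = 0.52
  f_B = 0.67·(1−0.67)^0 = 0.67·1 = 0.67
  f_C = 0.72·(1−0.72)^0 = 0.72·1 = 0.72
Prior × likelihood for each component:
  π_A·f_A = 0.58 × 0.52 = 0.3016
  π_B·f_B = 0.30 × 0.67 = 0.201
  π_C·f_C = 0.12 × 0.72 = 0.0864
Denominator: 0.3016 + 0.201 + 0.0864 = 0.589
P(Segment B | 1) ≈ 0.341

0.341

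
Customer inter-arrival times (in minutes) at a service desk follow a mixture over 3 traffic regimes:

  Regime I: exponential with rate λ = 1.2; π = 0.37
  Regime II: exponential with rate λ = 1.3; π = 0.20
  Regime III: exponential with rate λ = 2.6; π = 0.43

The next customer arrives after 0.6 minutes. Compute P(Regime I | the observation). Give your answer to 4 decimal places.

0.3790

The responsibility of component k is P(Z=k) f_k(x) divided by Σ_j P(Z=j) f_j(x).
Component likelihoods at x = 0.6 minutes:
  L_I = 1.2·e^(−1.2·0.6) = 1.2·e^(−0.7200) = 0.584103
  L_II = 1.3·e^(−1.3·0.6) = 1.3·e^(−0.7800) = 0.595928
  L_III = 2.6·e^(−2.6·0.6) = 2.6·e^(−1.5600) = 0.546354
Multiply by the mixture weights:
  P(Z=I)·L_I = 0.37 × 0.584103 = 0.216118
  P(Z=II)·L_II = 0.20 × 0.595928 = 0.119186
  P(Z=III)·L_III = 0.43 × 0.546354 = 0.234932
Evidence: 0.216118 + 0.119186 + 0.234932 = 0.570236
So the posterior for Regime I is 0.216118 / 0.570236 ≈ 0.3790.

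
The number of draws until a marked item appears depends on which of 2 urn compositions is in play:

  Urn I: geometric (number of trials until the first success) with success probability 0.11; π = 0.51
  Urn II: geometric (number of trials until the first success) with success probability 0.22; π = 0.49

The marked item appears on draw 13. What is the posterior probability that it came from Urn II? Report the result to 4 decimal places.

Apply Bayes' rule: the posterior for each component is proportional to its prior times its likelihood at x.
Evaluate each component's likelihood at the observed value:
  f_I = 0.11·(1−0.11)^12 = 0.11·0.24699 = 0.0271689
  f_II = 0.22·(1−0.22)^12 = 0.22·0.0507149 = 0.0111573
Unnormalised posteriors:
  π_I·f_I = 0.51 × 0.0271689 = 0.0138562
  π_II·f_II = 0.49 × 0.0111573 = 0.00546706
Sum: 0.0138562 + 0.00546706 = 0.0193232
So the posterior for Urn II is 0.00546706 / 0.0193232 ≈ 0.2829.

0.2829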